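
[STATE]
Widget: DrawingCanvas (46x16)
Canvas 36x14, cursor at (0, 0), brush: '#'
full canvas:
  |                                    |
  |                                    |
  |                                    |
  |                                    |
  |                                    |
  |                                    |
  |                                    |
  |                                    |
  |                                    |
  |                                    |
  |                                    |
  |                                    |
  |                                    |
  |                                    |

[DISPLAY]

+                                             
                                              
                                              
                                              
                                              
                                              
                                              
                                              
                                              
                                              
                                              
                                              
                                              
                                              
                                              
                                              


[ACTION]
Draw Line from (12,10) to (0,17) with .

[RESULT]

+                .                            
                .                             
                .                             
               .                              
               .                              
              .                               
             .                                
             .                                
            .                                 
            .                                 
           .                                  
           .                                  
          .                                   
                                              
                                              
                                              


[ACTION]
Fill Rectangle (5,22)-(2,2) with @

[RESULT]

+                .                            
                .                             
  @@@@@@@@@@@@@@@@@@@@@                       
  @@@@@@@@@@@@@@@@@@@@@                       
  @@@@@@@@@@@@@@@@@@@@@                       
  @@@@@@@@@@@@@@@@@@@@@                       
             .                                
             .                                
            .                                 
            .                                 
           .                                  
           .                                  
          .                                   
                                              
                                              
                                              


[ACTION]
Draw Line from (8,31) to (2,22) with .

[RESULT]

+                .                            
                .                             
  @@@@@@@@@@@@@@@@@@@@.                       
  @@@@@@@@@@@@@@@@@@@@@..                     
  @@@@@@@@@@@@@@@@@@@@@  .                    
  @@@@@@@@@@@@@@@@@@@@@   ..                  
             .              .                 
             .               ..               
            .                  .              
            .                                 
           .                                  
           .                                  
          .                                   
                                              
                                              
                                              


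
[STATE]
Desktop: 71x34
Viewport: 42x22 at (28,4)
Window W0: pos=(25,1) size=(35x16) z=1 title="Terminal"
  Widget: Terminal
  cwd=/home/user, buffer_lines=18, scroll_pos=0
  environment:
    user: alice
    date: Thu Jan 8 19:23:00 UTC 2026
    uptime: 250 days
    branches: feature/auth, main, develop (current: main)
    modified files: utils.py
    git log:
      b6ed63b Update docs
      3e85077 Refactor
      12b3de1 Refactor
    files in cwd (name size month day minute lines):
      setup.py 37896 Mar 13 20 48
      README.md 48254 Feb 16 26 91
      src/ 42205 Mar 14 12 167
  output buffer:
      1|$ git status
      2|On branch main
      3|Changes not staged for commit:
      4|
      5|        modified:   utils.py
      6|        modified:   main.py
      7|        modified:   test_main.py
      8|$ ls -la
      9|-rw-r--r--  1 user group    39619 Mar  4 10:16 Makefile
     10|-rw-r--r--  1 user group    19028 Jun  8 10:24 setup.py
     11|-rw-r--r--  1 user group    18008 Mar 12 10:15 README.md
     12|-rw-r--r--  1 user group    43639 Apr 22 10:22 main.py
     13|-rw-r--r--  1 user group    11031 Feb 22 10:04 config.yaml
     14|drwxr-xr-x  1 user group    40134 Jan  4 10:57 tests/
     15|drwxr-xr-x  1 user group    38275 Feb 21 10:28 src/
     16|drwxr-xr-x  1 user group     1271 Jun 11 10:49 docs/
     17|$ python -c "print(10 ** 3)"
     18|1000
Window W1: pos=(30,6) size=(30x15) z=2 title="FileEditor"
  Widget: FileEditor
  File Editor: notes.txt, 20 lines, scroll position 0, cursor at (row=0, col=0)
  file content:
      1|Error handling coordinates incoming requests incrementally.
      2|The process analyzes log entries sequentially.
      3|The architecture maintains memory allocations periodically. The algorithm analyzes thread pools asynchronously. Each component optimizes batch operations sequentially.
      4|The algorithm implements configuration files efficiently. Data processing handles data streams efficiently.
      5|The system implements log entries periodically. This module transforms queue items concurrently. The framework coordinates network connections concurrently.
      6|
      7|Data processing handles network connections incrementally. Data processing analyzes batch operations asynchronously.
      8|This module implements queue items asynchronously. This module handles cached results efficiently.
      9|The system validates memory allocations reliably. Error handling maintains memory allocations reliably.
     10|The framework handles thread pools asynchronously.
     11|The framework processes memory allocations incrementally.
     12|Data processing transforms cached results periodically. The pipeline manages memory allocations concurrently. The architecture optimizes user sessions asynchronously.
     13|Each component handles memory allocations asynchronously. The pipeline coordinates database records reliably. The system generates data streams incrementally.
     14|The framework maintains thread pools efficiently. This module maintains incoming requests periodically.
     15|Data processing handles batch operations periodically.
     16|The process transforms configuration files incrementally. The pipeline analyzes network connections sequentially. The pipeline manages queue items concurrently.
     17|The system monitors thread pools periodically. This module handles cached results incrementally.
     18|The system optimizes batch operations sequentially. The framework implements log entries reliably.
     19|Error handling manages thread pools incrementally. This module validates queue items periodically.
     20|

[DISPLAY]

git status                     ┃          
 branch main                   ┃          
an┏━━━━━━━━━━━━━━━━━━━━━━━━━━━━┓          
  ┃ FileEditor                 ┃          
  ┠────────────────────────────┨          
  ┃█rror handling coordinates ▲┃          
  ┃The process analyzes log en█┃          
ls┃The architecture maintains ░┃          
w-┃The algorithm implements co░┃          
w-┃The system implements log e░┃          
w-┃                           ░┃          
w-┃Data processing handles net░┃          
━━┃This module implements queu░┃          
  ┃The system validates memory░┃          
  ┃The framework handles threa░┃          
  ┃The framework processes mem▼┃          
  ┗━━━━━━━━━━━━━━━━━━━━━━━━━━━━┛          
                                          
                                          
                                          
                                          
                                          


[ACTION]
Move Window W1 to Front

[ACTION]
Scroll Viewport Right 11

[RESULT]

it status                     ┃           
branch main                   ┃           
n┏━━━━━━━━━━━━━━━━━━━━━━━━━━━━┓           
 ┃ FileEditor                 ┃           
 ┠────────────────────────────┨           
 ┃█rror handling coordinates ▲┃           
 ┃The process analyzes log en█┃           
s┃The architecture maintains ░┃           
-┃The algorithm implements co░┃           
-┃The system implements log e░┃           
-┃                           ░┃           
-┃Data processing handles net░┃           
━┃This module implements queu░┃           
 ┃The system validates memory░┃           
 ┃The framework handles threa░┃           
 ┃The framework processes mem▼┃           
 ┗━━━━━━━━━━━━━━━━━━━━━━━━━━━━┛           
                                          
                                          
                                          
                                          
                                          


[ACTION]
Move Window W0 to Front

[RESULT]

it status                     ┃           
branch main                   ┃           
nges not staged for commit:   ┃           
                              ┃           
     modified:   utils.py     ┃           
     modified:   main.py      ┃           
     modified:   test_main.py ┃           
s -la                         ┃           
-r--r--  1 user group    39619┃           
-r--r--  1 user group    19028┃           
-r--r--  1 user group    18008┃           
-r--r--  1 user group    43639┃           
━━━━━━━━━━━━━━━━━━━━━━━━━━━━━━┛           
 ┃The system validates memory░┃           
 ┃The framework handles threa░┃           
 ┃The framework processes mem▼┃           
 ┗━━━━━━━━━━━━━━━━━━━━━━━━━━━━┛           
                                          
                                          
                                          
                                          
                                          


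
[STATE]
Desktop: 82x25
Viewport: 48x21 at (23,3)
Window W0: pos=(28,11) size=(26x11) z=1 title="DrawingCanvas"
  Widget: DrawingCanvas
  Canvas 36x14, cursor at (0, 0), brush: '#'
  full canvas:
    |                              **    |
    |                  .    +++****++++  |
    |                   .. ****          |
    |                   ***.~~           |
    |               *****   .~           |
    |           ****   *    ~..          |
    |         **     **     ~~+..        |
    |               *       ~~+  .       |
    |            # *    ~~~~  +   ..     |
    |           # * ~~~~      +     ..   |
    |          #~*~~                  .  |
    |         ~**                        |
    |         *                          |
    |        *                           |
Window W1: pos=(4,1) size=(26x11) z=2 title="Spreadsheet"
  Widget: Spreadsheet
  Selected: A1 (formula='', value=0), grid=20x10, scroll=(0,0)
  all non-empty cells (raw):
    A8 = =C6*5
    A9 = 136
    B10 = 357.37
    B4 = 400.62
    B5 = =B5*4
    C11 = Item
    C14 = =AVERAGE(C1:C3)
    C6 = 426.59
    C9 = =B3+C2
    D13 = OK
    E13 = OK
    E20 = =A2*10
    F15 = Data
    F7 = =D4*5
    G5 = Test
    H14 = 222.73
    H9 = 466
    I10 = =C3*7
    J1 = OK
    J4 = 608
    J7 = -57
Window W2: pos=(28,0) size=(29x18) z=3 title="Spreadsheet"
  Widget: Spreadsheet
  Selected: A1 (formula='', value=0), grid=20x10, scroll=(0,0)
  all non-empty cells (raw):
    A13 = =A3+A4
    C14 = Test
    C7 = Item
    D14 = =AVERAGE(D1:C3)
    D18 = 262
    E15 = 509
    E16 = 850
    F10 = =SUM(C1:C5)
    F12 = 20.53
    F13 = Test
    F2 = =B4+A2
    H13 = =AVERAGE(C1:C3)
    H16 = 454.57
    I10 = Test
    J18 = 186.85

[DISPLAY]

─────┃A1:                        ┃              
     ┃       A       B       C   ┃              
     ┃---------------------------┃              
-----┃  1      [0]       0       ┃              
 0   ┃  2        0       0       ┃              
 0   ┃  3        0       0       ┃              
 0   ┃  4        0       0       ┃              
62   ┃  5        0       0       ┃              
━━━━━┃  6        0       0       ┃              
     ┃  7        0       0Item   ┃              
     ┃  8        0       0       ┃              
     ┃  9        0       0       ┃              
     ┃ 10        0       0       ┃              
     ┃ 11        0       0       ┃              
     ┗━━━━━━━━━━━━━━━━━━━━━━━━━━━┛              
     ┃               *****   .┃                 
     ┃           ****   *    ~┃                 
     ┃         **     **     ~┃                 
     ┗━━━━━━━━━━━━━━━━━━━━━━━━┛                 
                                                
                                                


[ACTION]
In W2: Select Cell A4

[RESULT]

─────┃A4:                        ┃              
     ┃       A       B       C   ┃              
     ┃---------------------------┃              
-----┃  1        0       0       ┃              
 0   ┃  2        0       0       ┃              
 0   ┃  3        0       0       ┃              
 0   ┃  4      [0]       0       ┃              
62   ┃  5        0       0       ┃              
━━━━━┃  6        0       0       ┃              
     ┃  7        0       0Item   ┃              
     ┃  8        0       0       ┃              
     ┃  9        0       0       ┃              
     ┃ 10        0       0       ┃              
     ┃ 11        0       0       ┃              
     ┗━━━━━━━━━━━━━━━━━━━━━━━━━━━┛              
     ┃               *****   .┃                 
     ┃           ****   *    ~┃                 
     ┃         **     **     ~┃                 
     ┗━━━━━━━━━━━━━━━━━━━━━━━━┛                 
                                                
                                                


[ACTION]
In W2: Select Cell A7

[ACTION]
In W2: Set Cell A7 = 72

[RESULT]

─────┃A7: 72                     ┃              
     ┃       A       B       C   ┃              
     ┃---------------------------┃              
-----┃  1        0       0       ┃              
 0   ┃  2        0       0       ┃              
 0   ┃  3        0       0       ┃              
 0   ┃  4        0       0       ┃              
62   ┃  5        0       0       ┃              
━━━━━┃  6        0       0       ┃              
     ┃  7     [72]       0Item   ┃              
     ┃  8        0       0       ┃              
     ┃  9        0       0       ┃              
     ┃ 10        0       0       ┃              
     ┃ 11        0       0       ┃              
     ┗━━━━━━━━━━━━━━━━━━━━━━━━━━━┛              
     ┃               *****   .┃                 
     ┃           ****   *    ~┃                 
     ┃         **     **     ~┃                 
     ┗━━━━━━━━━━━━━━━━━━━━━━━━┛                 
                                                
                                                


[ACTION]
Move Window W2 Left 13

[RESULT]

                    ┃                           
A       B       C   ┃                           
--------------------┃                           
    0       0       ┃                           
    0       0       ┃                           
    0       0       ┃                           
    0       0       ┃                           
    0       0       ┃                           
    0       0       ┃━━━━━━━━━┓                 
 [72]       0Item   ┃         ┃                 
    0       0       ┃─────────┨                 
    0       0       ┃         ┃                 
    0       0       ┃   .    +┃                 
    0       0       ┃    .. **┃                 
━━━━━━━━━━━━━━━━━━━━┛    ***.~┃                 
     ┃               *****   .┃                 
     ┃           ****   *    ~┃                 
     ┃         **     **     ~┃                 
     ┗━━━━━━━━━━━━━━━━━━━━━━━━┛                 
                                                
                                                


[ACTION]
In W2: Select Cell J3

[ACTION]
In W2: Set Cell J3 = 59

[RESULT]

                    ┃                           
A       B       C   ┃                           
--------------------┃                           
    0       0       ┃                           
    0       0       ┃                           
    0       0       ┃                           
    0       0       ┃                           
    0       0       ┃                           
    0       0       ┃━━━━━━━━━┓                 
   72       0Item   ┃         ┃                 
    0       0       ┃─────────┨                 
    0       0       ┃         ┃                 
    0       0       ┃   .    +┃                 
    0       0       ┃    .. **┃                 
━━━━━━━━━━━━━━━━━━━━┛    ***.~┃                 
     ┃               *****   .┃                 
     ┃           ****   *    ~┃                 
     ┃         **     **     ~┃                 
     ┗━━━━━━━━━━━━━━━━━━━━━━━━┛                 
                                                
                                                


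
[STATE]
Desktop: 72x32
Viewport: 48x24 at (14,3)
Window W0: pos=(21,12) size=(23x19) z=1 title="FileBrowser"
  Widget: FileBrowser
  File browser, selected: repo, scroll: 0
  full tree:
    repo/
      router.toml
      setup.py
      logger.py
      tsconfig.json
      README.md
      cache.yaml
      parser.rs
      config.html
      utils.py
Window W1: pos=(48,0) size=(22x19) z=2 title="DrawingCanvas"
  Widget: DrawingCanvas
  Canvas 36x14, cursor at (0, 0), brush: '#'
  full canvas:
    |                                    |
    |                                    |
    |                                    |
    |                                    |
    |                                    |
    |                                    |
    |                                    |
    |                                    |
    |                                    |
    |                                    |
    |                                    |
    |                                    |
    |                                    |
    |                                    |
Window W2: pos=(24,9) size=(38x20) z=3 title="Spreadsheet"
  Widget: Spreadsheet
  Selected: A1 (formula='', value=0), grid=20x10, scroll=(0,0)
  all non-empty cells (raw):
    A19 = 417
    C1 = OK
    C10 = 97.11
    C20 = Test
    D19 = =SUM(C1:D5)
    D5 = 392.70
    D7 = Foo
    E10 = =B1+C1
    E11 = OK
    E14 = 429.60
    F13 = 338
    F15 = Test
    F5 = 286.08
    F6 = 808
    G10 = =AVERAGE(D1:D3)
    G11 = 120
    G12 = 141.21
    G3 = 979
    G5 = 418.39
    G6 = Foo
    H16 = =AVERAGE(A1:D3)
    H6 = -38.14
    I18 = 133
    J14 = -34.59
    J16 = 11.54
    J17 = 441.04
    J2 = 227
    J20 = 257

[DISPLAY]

                                  ┃+            
                                  ┃             
                                  ┃             
                                  ┃             
                                  ┃             
                                  ┃             
          ┏━━━━━━━━━━━━━━━━━━━━━━━━━━━━━━━━━━━━┓
          ┃ Spreadsheet                        ┃
          ┠────────────────────────────────────┨
       ┏━━┃A1:                                 ┃
       ┃ F┃       A       B       C       D    ┃
       ┠──┃------------------------------------┃
       ┃> ┃  1      [0]       0OK             0┃
       ┃  ┃  2        0       0       0       0┃
       ┃  ┃  3        0       0       0       0┃
       ┃  ┃  4        0       0       0       0┃
       ┃  ┃  5        0       0       0  392.70┃
       ┃  ┃  6        0       0       0       0┃
       ┃  ┃  7        0       0       0Foo     ┃
       ┃  ┃  8        0       0       0       0┃
       ┃  ┃  9        0       0       0       0┃
       ┃  ┃ 10        0       0   97.11       0┃
       ┃  ┃ 11        0       0       0       0┃
       ┃  ┃ 12        0       0       0       0┃


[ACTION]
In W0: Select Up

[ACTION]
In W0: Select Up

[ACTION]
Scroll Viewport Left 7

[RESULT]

                                         ┃+     
                                         ┃      
                                         ┃      
                                         ┃      
                                         ┃      
                                         ┃      
                 ┏━━━━━━━━━━━━━━━━━━━━━━━━━━━━━━
                 ┃ Spreadsheet                  
                 ┠──────────────────────────────
              ┏━━┃A1:                           
              ┃ F┃       A       B       C      
              ┠──┃------------------------------
              ┃> ┃  1      [0]       0OK        
              ┃  ┃  2        0       0       0  
              ┃  ┃  3        0       0       0  
              ┃  ┃  4        0       0       0  
              ┃  ┃  5        0       0       0  
              ┃  ┃  6        0       0       0  
              ┃  ┃  7        0       0       0Fo
              ┃  ┃  8        0       0       0  
              ┃  ┃  9        0       0       0  
              ┃  ┃ 10        0       0   97.11  
              ┃  ┃ 11        0       0       0  
              ┃  ┃ 12        0       0       0  


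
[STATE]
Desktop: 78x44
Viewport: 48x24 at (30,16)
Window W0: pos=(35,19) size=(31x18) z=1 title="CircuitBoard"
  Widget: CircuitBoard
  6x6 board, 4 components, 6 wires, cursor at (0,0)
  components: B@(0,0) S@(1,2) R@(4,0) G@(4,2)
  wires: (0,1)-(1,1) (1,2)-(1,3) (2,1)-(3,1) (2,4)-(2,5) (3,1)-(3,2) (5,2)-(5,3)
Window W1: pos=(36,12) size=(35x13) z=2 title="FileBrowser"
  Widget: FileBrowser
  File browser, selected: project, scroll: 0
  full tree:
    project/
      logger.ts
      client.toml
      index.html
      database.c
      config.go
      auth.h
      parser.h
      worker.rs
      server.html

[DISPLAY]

      ┃    logger.ts                    ┃       
      ┃    client.toml                  ┃       
      ┃    index.html                   ┃       
     ┏┃    database.c                   ┃       
     ┃┃    config.go                    ┃       
     ┠┃    auth.h                       ┃       
     ┃┃    parser.h                     ┃       
     ┃┃    worker.rs                    ┃       
     ┃┗━━━━━━━━━━━━━━━━━━━━━━━━━━━━━━━━━┛       
     ┃1       ·   S ─ ·            ┃            
     ┃                             ┃            
     ┃2       ·           · ─ ·    ┃            
     ┃        │                    ┃            
     ┃3       · ─ ·                ┃            
     ┃                             ┃            
     ┃4   R       G                ┃            
     ┃                             ┃            
     ┃5           · ─ ·            ┃            
     ┃Cursor: (0,0)                ┃            
     ┃                             ┃            
     ┗━━━━━━━━━━━━━━━━━━━━━━━━━━━━━┛            
                                                
                                                
                                                


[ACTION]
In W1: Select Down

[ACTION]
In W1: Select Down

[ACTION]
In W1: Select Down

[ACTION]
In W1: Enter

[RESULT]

      ┃    logger.ts                    ┃       
      ┃    client.toml                  ┃       
      ┃  > index.html                   ┃       
     ┏┃    database.c                   ┃       
     ┃┃    config.go                    ┃       
     ┠┃    auth.h                       ┃       
     ┃┃    parser.h                     ┃       
     ┃┃    worker.rs                    ┃       
     ┃┗━━━━━━━━━━━━━━━━━━━━━━━━━━━━━━━━━┛       
     ┃1       ·   S ─ ·            ┃            
     ┃                             ┃            
     ┃2       ·           · ─ ·    ┃            
     ┃        │                    ┃            
     ┃3       · ─ ·                ┃            
     ┃                             ┃            
     ┃4   R       G                ┃            
     ┃                             ┃            
     ┃5           · ─ ·            ┃            
     ┃Cursor: (0,0)                ┃            
     ┃                             ┃            
     ┗━━━━━━━━━━━━━━━━━━━━━━━━━━━━━┛            
                                                
                                                
                                                


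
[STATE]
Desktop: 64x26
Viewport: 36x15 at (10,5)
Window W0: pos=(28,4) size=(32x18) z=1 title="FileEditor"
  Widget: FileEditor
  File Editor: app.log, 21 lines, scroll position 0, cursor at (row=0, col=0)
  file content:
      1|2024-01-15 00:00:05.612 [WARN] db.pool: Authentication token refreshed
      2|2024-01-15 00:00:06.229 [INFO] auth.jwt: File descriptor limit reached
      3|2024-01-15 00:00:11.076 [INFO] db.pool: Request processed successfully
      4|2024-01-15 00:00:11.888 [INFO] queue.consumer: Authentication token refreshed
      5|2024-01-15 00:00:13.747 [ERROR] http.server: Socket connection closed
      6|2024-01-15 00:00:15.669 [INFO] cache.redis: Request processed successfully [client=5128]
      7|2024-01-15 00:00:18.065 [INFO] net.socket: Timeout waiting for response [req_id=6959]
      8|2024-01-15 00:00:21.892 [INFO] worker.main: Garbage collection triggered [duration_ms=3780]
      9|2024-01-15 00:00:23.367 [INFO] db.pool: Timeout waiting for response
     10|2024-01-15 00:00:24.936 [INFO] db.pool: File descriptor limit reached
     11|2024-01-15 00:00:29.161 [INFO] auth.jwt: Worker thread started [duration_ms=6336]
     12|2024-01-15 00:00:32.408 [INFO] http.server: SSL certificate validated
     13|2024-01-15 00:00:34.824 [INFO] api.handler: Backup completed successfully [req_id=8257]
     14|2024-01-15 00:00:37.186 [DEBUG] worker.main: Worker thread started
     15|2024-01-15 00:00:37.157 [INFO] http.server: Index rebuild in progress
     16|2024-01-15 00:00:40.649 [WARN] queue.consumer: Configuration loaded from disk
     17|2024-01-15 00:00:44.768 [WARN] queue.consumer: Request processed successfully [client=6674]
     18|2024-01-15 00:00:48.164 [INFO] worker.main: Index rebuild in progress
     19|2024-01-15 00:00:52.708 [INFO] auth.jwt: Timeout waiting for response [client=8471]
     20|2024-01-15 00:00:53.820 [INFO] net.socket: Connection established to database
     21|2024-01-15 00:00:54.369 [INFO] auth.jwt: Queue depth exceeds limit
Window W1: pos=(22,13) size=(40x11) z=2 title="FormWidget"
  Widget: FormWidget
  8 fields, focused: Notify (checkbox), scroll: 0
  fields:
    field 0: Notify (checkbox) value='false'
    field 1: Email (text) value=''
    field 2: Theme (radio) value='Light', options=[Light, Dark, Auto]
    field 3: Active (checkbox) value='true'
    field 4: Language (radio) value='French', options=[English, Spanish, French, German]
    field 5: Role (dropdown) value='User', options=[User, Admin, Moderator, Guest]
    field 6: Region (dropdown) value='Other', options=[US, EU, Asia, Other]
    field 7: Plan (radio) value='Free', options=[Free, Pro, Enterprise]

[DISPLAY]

                  ┃ FileEditor      
                  ┠─────────────────
                  ┃█024-01-15 00:00:
                  ┃2024-01-15 00:00:
                  ┃2024-01-15 00:00:
                  ┃2024-01-15 00:00:
                  ┃2024-01-15 00:00:
                  ┃2024-01-15 00:00:
            ┏━━━━━━━━━━━━━━━━━━━━━━━
            ┃ FormWidget            
            ┠───────────────────────
            ┃> Notify:     [ ]      
            ┃  Email:      [        
            ┃  Theme:      (●) Light
            ┃  Active:     [x]      


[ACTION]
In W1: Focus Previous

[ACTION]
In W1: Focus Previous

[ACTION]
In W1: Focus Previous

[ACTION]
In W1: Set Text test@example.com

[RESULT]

                  ┃ FileEditor      
                  ┠─────────────────
                  ┃█024-01-15 00:00:
                  ┃2024-01-15 00:00:
                  ┃2024-01-15 00:00:
                  ┃2024-01-15 00:00:
                  ┃2024-01-15 00:00:
                  ┃2024-01-15 00:00:
            ┏━━━━━━━━━━━━━━━━━━━━━━━
            ┃ FormWidget            
            ┠───────────────────────
            ┃  Notify:     [ ]      
            ┃  Email:      [        
            ┃  Theme:      (●) Light
            ┃  Active:     [x]      


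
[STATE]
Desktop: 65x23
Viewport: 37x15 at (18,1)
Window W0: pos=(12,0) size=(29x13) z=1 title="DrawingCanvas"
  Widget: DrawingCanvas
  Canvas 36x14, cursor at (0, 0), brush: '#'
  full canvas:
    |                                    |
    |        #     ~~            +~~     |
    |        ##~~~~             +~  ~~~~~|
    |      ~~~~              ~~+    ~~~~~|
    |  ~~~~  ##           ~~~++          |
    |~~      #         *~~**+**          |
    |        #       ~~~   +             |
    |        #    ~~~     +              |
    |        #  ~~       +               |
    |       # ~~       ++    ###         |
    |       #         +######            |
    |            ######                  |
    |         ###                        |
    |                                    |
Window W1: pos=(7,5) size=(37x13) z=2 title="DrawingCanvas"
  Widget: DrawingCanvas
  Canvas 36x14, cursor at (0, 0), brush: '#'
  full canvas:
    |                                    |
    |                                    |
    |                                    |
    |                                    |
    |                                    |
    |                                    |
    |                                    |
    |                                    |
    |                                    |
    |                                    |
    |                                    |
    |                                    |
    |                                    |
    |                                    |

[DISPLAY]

ingCanvas             ┃              
──────────────────────┨              
                      ┃              
   #     ~~           ┃              
━━━━━━━━━━━━━━━━━━━━━━━━━┓           
nvas                     ┃           
─────────────────────────┨           
                         ┃           
                         ┃           
                         ┃           
                         ┃           
                         ┃           
                         ┃           
                         ┃           
                         ┃           


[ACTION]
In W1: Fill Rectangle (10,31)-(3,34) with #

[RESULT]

ingCanvas             ┃              
──────────────────────┨              
                      ┃              
   #     ~~           ┃              
━━━━━━━━━━━━━━━━━━━━━━━━━┓           
nvas                     ┃           
─────────────────────────┨           
                         ┃           
                         ┃           
                         ┃           
                     ####┃           
                     ####┃           
                     ####┃           
                     ####┃           
                     ####┃           


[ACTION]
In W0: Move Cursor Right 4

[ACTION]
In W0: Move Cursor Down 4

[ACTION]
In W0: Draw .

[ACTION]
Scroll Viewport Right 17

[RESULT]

            ┃                        
────────────┨                        
            ┃                        
~           ┃                        
━━━━━━━━━━━━━━━┓                     
               ┃                     
───────────────┨                     
               ┃                     
               ┃                     
               ┃                     
           ####┃                     
           ####┃                     
           ####┃                     
           ####┃                     
           ####┃                     


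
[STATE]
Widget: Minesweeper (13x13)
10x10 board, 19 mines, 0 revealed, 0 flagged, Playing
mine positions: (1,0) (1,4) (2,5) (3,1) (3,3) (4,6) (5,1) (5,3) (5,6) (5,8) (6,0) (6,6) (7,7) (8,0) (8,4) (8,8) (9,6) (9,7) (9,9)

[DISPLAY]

■■■■■■■■■■   
■■■■■■■■■■   
■■■■■■■■■■   
■■■■■■■■■■   
■■■■■■■■■■   
■■■■■■■■■■   
■■■■■■■■■■   
■■■■■■■■■■   
■■■■■■■■■■   
■■■■■■■■■■   
             
             
             


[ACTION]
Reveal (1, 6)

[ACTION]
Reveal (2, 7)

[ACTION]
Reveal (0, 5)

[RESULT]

■■■■■1       
■■■■■21      
■■■■■■1      
■■■■■■21     
■■■■■■■311   
■■■■■■■■■■   
■■■■■■■■■■   
■■■■■■■■■■   
■■■■■■■■■■   
■■■■■■■■■■   
             
             
             


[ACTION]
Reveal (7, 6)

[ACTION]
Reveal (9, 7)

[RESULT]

■■■■■1       
✹■■■✹21      
■■■■■✹1      
■✹■✹■■21     
■■■■■■✹311   
■✹■✹■■✹■✹■   
✹■■■■■✹■■■   
■■■■■■2✹■■   
✹■■■✹■■■✹■   
■■■■■■✹✹■✹   
             
             
             


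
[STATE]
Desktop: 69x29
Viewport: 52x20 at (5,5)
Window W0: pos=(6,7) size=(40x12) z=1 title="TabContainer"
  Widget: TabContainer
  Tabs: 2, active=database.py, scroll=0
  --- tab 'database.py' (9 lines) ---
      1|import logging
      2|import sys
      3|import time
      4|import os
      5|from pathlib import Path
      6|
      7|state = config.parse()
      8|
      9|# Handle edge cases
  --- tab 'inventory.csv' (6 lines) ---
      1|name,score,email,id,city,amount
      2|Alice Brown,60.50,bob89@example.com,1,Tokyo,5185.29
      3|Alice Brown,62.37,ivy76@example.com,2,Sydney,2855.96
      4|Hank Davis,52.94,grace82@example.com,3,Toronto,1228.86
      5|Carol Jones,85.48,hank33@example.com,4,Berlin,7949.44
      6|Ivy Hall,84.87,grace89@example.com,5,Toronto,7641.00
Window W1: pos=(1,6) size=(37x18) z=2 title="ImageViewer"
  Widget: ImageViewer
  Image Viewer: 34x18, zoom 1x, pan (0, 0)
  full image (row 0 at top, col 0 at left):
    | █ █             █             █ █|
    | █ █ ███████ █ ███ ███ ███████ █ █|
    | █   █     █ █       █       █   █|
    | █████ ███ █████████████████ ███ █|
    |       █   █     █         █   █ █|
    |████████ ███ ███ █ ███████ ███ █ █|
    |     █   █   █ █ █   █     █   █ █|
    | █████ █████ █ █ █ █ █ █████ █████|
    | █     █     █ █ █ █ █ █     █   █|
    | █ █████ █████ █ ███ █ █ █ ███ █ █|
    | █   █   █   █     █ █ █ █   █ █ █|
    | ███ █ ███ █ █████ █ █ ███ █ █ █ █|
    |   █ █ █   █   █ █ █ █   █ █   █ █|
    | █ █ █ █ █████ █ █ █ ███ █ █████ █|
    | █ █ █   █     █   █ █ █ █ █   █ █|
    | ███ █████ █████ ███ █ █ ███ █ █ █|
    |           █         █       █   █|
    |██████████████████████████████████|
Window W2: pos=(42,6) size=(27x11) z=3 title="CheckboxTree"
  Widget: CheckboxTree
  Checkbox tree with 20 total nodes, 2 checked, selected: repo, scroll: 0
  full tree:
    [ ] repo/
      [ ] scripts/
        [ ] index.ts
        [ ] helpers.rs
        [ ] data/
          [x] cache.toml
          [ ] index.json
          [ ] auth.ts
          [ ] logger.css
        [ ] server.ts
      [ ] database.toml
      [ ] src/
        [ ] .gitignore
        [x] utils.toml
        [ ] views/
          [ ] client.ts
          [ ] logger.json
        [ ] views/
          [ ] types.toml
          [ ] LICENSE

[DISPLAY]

                                                    
━━━━━━━━━━━━━━━━━━━━━━━━━━━━━━━━┓    ┏━━━━━━━━━━━━━━
ageViewer                       ┃━━━━┃ CheckboxTree 
────────────────────────────────┨    ┠──────────────
█             █             █ █ ┃────┃>[-] repo/    
█ ███████ █ ███ ███ ███████ █ █ ┃    ┃   [-] scripts
  █     █ █       █       █   █ ┃────┃     [ ] index
███ ███ █████████████████ ███ █ ┃    ┃     [ ] helpe
    █   █     █         █   █ █ ┃    ┃     [-] data/
█████ ███ ███ █ ███████ ███ █ █ ┃    ┃       [x] cac
  █   █   █ █ █   █     █   █ █ ┃    ┃       [ ] ind
███ █████ █ █ █ █ █ █████ █████ ┃    ┗━━━━━━━━━━━━━━
    █     █ █ █ █ █ █     █   █ ┃       ┃           
█████ █████ █ ███ █ █ █ ███ █ █ ┃━━━━━━━┛           
  █   █   █     █ █ █ █   █ █ █ ┃                   
█ █ ███ █ █████ █ █ ███ █ █ █ █ ┃                   
█ █ █   █   █ █ █ █   █ █   █ █ ┃                   
█ █ █ █████ █ █ █ ███ █ █████ █ ┃                   
━━━━━━━━━━━━━━━━━━━━━━━━━━━━━━━━┛                   
                                                    


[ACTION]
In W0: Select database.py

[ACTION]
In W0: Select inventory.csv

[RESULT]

                                                    
━━━━━━━━━━━━━━━━━━━━━━━━━━━━━━━━┓    ┏━━━━━━━━━━━━━━
ageViewer                       ┃━━━━┃ CheckboxTree 
────────────────────────────────┨    ┠──────────────
█             █             █ █ ┃────┃>[-] repo/    
█ ███████ █ ███ ███ ███████ █ █ ┃    ┃   [-] scripts
  █     █ █       █       █   █ ┃────┃     [ ] index
███ ███ █████████████████ ███ █ ┃    ┃     [ ] helpe
    █   █     █         █   █ █ ┃.com┃     [-] data/
█████ ███ ███ █ ███████ ███ █ █ ┃.com┃       [x] cac
  █   █   █ █ █   █     █   █ █ ┃e.co┃       [ ] ind
███ █████ █ █ █ █ █ █████ █████ ┃e.co┗━━━━━━━━━━━━━━
    █     █ █ █ █ █ █     █   █ ┃com,5,T┃           
█████ █████ █ ███ █ █ █ ███ █ █ ┃━━━━━━━┛           
  █   █   █     █ █ █ █   █ █ █ ┃                   
█ █ ███ █ █████ █ █ ███ █ █ █ █ ┃                   
█ █ █   █   █ █ █ █   █ █   █ █ ┃                   
█ █ █ █████ █ █ █ ███ █ █████ █ ┃                   
━━━━━━━━━━━━━━━━━━━━━━━━━━━━━━━━┛                   
                                                    
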